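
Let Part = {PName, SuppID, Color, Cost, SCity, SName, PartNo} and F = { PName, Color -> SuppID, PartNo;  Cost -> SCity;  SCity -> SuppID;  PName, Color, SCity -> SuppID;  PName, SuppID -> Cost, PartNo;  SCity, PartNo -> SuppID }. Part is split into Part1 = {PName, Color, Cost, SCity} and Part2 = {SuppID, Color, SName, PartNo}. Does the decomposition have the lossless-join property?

No

Common attributes: Part1 ∩ Part2 = {Color}.
No dependency enlarges {Color}, so (Color)⁺ = {Color}.
The closure contains neither all of Part1 = {PName, Color, Cost, SCity} nor all of Part2 = {SuppID, Color, SName, PartNo}, so the common attributes are not a superkey of either fragment. The join is lossy.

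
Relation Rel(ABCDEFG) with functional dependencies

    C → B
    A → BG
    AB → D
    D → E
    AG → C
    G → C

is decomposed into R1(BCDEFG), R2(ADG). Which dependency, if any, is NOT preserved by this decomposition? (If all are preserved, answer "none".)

none

C → B lies within R1.
A → BG: restricted closure across fragments reaches BG.
AB → D: restricted closure across fragments reaches D.
D → E lies within R1.
AG → C: restricted closure across fragments reaches C.
G → C lies within R1.
Every dependency is enforceable on the fragments, so the decomposition is dependency-preserving.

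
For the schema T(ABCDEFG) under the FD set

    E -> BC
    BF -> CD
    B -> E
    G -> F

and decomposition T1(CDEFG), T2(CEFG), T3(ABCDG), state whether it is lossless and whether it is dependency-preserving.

Lossless test (chase): Rows 1 and 2 agree on E; apply E→BC and equate their BC entries. Rows 1 and 2 agree on BF; apply BF→CD and equate their CD entries. Rows 1 and 3 agree on G; apply G→F and equate their F entries. No row becomes fully distinguished — the join is lossy.
Dependency preservation: the restricted closure of {E} across the fragments never reaches {BC}, so E → BC cannot be enforced without a join — not preserved.

lossy and not dependency-preserving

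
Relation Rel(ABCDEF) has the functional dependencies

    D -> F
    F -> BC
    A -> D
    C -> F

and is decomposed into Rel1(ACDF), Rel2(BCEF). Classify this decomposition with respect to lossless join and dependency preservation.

lossy but dependency-preserving

Lossless test: (CF)⁺ = {BCF}, which is a superkey of neither fragment — lossy.
Dependency preservation: every FD's attributes lie within a single fragment, so each can be enforced locally — preserved.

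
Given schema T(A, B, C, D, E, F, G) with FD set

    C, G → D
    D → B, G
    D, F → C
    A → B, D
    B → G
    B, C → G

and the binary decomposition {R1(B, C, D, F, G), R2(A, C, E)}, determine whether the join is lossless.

Common attributes: R1 ∩ R2 = {C}.
No dependency enlarges {C}, so (C)⁺ = {C}.
The closure contains neither all of R1 = {B, C, D, F, G} nor all of R2 = {A, C, E}, so the common attributes are not a superkey of either fragment. The join is lossy.

No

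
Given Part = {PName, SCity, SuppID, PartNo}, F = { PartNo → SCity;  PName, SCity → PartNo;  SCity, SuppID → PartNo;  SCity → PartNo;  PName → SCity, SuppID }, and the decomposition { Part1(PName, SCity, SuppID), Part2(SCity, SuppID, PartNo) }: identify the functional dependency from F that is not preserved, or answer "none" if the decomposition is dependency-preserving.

none

PartNo → SCity lies within Part2.
PName, SCity → PartNo: restricted closure across fragments reaches PartNo.
SCity, SuppID → PartNo lies within Part2.
SCity → PartNo lies within Part2.
PName → SCity, SuppID lies within Part1.
Every dependency is enforceable on the fragments, so the decomposition is dependency-preserving.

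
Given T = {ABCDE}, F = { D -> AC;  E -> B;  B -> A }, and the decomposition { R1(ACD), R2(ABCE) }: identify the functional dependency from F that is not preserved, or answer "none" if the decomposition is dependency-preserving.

none

D → AC lies within R1.
E → B lies within R2.
B → A lies within R2.
Every dependency is enforceable on the fragments, so the decomposition is dependency-preserving.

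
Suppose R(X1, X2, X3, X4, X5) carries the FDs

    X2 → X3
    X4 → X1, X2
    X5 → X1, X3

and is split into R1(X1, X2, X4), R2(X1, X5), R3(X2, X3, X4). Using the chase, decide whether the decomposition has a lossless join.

No

Chase test. Columns are X1, X2, X3, X4, X5; row i has aⱼ where attribute j ∈ Ri, else bᵢⱼ.
Initial tableau (one row per fragment):
  row 1: a1 a2 b13 a4 b15
  row 2: a1 b22 b23 b24 a5
  row 3: b31 a2 a3 a4 b35
Rows 1 and 3 agree on X2; apply X2→X3 and equate their X3 entries.
Rows 1 and 3 agree on X4; apply X4→X1, X2 and equate their X1, X2 entries.
No row becomes fully distinguished — the join is lossy.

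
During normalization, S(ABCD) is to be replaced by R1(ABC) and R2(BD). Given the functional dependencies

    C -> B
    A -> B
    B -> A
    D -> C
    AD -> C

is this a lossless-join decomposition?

Common attributes: R1 ∩ R2 = {B}.
Closure of {B}: B → A applies, adding A. So (B)⁺ = {AB}.
The closure contains neither all of R1 = {ABC} nor all of R2 = {BD}, so the common attributes are not a superkey of either fragment. The join is lossy.

No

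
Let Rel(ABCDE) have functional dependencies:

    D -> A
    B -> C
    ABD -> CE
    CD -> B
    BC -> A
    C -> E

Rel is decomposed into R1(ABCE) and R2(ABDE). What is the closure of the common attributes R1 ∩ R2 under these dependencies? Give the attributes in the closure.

R1 ∩ R2 = {ABE}.
B → C applies, adding C
Closure: {ABCE}.

ABCE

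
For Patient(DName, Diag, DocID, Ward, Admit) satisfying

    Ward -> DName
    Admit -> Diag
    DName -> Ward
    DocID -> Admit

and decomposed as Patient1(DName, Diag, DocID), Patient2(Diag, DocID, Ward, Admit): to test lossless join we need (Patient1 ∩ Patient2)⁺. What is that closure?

Patient1 ∩ Patient2 = {Diag, DocID}.
DocID → Admit applies, adding Admit
Closure: {Diag, DocID, Admit}.

Diag, DocID, Admit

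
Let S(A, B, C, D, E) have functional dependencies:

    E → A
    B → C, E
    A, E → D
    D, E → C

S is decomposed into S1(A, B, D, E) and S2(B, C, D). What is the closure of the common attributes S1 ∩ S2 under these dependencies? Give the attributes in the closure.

S1 ∩ S2 = {B, D}.
B → C, E applies, adding C, E
E → A applies, adding A
Closure: {A, B, C, D, E}.

A, B, C, D, E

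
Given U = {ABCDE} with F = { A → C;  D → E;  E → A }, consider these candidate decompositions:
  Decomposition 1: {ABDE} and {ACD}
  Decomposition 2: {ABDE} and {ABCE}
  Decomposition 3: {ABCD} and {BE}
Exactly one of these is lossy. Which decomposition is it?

Decomposition 3

Decomposition 1: common = {AD}, closure = {ACDE} → lossless.
Decomposition 2: common = {ABE}, closure = {ABCE} → lossless.
Decomposition 3: common = {B}, closure = {B} → lossy.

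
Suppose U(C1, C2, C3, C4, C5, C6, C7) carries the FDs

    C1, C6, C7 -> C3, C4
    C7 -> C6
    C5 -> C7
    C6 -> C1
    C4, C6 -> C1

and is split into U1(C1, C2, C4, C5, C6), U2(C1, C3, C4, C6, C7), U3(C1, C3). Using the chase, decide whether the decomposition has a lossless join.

No

Chase test. Columns are C1, C2, C3, C4, C5, C6, C7; row i has aⱼ where attribute j ∈ Ui, else bᵢⱼ.
Initial tableau (one row per fragment):
  row 1: a1 a2 b13 a4 a5 a6 b17
  row 2: a1 b22 a3 a4 b25 a6 a7
  row 3: a1 b32 a3 b34 b35 b36 b37
No row becomes fully distinguished — the join is lossy.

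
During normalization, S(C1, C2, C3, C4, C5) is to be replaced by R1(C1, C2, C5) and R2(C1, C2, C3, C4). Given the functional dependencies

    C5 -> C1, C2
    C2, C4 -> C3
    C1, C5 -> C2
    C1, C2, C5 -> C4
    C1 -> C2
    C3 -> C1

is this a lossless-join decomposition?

Common attributes: R1 ∩ R2 = {C1, C2}.
No dependency enlarges {C1, C2}, so (C1, C2)⁺ = {C1, C2}.
The closure contains neither all of R1 = {C1, C2, C5} nor all of R2 = {C1, C2, C3, C4}, so the common attributes are not a superkey of either fragment. The join is lossy.

No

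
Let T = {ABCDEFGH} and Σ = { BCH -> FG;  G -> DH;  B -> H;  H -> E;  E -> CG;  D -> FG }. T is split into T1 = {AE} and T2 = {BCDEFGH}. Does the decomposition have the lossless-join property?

Common attributes: T1 ∩ T2 = {E}.
Closure of {E}: E → CG applies, adding CG; G → DH applies, adding DH; D → FG applies, adding F. So (E)⁺ = {CDEFGH}.
The closure contains neither all of T1 = {AE} nor all of T2 = {BCDEFGH}, so the common attributes are not a superkey of either fragment. The join is lossy.

No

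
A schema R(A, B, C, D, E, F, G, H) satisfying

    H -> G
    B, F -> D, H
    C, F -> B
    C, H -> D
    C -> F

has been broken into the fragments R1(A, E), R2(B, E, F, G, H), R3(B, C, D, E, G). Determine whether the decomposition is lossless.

Chase test. Columns are A, B, C, D, E, F, G, H; row i has aⱼ where attribute j ∈ Ri, else bᵢⱼ.
Initial tableau (one row per fragment):
  row 1: a1 b12 b13 b14 a5 b16 b17 b18
  row 2: b21 a2 b23 b24 a5 a6 a7 a8
  row 3: b31 a2 a3 a4 a5 b36 a7 b38
No row becomes fully distinguished — the join is lossy.

No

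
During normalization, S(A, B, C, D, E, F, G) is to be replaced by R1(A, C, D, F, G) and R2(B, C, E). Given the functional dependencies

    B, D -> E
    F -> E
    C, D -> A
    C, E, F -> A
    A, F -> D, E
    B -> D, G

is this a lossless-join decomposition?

Common attributes: R1 ∩ R2 = {C}.
No dependency enlarges {C}, so (C)⁺ = {C}.
The closure contains neither all of R1 = {A, C, D, F, G} nor all of R2 = {B, C, E}, so the common attributes are not a superkey of either fragment. The join is lossy.

No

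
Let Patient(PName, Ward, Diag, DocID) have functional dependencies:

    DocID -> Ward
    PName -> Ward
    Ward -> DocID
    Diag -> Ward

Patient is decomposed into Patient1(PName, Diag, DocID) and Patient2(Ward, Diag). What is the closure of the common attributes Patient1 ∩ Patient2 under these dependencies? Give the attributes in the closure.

Ward, Diag, DocID

Patient1 ∩ Patient2 = {Diag}.
Diag → Ward applies, adding Ward
Ward → DocID applies, adding DocID
Closure: {Ward, Diag, DocID}.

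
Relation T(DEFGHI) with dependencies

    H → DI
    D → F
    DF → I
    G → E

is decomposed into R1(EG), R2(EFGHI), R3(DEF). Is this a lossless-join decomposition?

No

Chase test. Columns are DEFGHI; row i has aⱼ where attribute j ∈ Ri, else bᵢⱼ.
Initial tableau (one row per fragment):
  row 1: b11 a2 b13 a4 b15 b16
  row 2: b21 a2 a3 a4 a5 a6
  row 3: a1 a2 a3 b34 b35 b36
No row becomes fully distinguished — the join is lossy.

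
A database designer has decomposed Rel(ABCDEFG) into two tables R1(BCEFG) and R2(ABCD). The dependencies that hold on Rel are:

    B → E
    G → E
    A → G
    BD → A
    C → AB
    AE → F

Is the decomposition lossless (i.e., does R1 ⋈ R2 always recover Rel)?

Yes

Common attributes: R1 ∩ R2 = {BC}.
Closure of {BC}: B → E applies, adding E; C → AB applies, adding A; AE → F applies, adding F; A → G applies, adding G. So (BC)⁺ = {ABCEFG}.
This closure contains every attribute of R1, so R1 ∩ R2 → R1. The join is lossless.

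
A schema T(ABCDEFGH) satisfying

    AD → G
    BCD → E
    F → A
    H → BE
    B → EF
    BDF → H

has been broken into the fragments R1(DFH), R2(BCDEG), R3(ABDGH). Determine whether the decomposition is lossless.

Yes

Chase test. Columns are ABCDEFGH; row i has aⱼ where attribute j ∈ Ri, else bᵢⱼ.
Initial tableau (one row per fragment):
  row 1: b11 b12 b13 a4 b15 a6 b17 a8
  row 2: b21 a2 a3 a4 a5 b26 a7 b28
  row 3: a1 a2 b33 a4 b35 b36 a7 a8
Rows 1 and 3 agree on H; apply H→BE and equate their BE entries.
Rows 1 and 2 agree on B; apply B→EF and equate their EF entries.
Rows 1 and 3 agree on B; apply B→EF and equate their EF entries.
Rows 1 and 2 agree on BDF; apply BDF→H and equate their H entries.
Rows 1 and 2 agree on F; apply F→A and equate their A entries.
Rows 1 and 3 agree on F; apply F→A and equate their A entries.
Rows 1 and 2 agree on AD; apply AD→G and equate their G entries.
Row 2 is now all distinguished symbols — the join is lossless.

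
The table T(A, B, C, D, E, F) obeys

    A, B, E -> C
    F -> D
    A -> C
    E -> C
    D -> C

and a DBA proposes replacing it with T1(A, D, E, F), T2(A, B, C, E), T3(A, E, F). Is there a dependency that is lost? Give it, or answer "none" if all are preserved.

D -> C

Check D → C: no single fragment contains all of {C, D}, and the restricted closure of {D} across the fragments never reaches {C}.
A, B, E → C is preserved.
F → D is preserved.
A → C is preserved.
E → C is preserved.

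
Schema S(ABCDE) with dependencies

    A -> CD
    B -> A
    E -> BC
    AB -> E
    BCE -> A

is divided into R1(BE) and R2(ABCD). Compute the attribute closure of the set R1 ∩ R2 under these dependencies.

R1 ∩ R2 = {B}.
B → A applies, adding A
AB → E applies, adding E
A → CD applies, adding CD
Closure: {ABCDE}.

ABCDE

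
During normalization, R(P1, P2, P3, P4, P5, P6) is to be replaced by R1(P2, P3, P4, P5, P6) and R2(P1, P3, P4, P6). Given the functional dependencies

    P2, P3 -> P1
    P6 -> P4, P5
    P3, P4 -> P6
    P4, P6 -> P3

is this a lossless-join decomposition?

Common attributes: R1 ∩ R2 = {P3, P4, P6}.
Closure of {P3, P4, P6}: P6 → P4, P5 applies, adding P5. So (P3, P4, P6)⁺ = {P3, P4, P5, P6}.
The closure contains neither all of R1 = {P2, P3, P4, P5, P6} nor all of R2 = {P1, P3, P4, P6}, so the common attributes are not a superkey of either fragment. The join is lossy.

No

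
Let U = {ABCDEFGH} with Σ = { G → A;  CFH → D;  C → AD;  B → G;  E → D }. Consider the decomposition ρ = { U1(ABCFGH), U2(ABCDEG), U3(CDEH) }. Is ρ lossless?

No

Chase test. Columns are ABCDEFGH; row i has aⱼ where attribute j ∈ Ui, else bᵢⱼ.
Initial tableau (one row per fragment):
  row 1: a1 a2 a3 b14 b15 a6 a7 a8
  row 2: a1 a2 a3 a4 a5 b26 a7 b28
  row 3: b31 b32 a3 a4 a5 b36 b37 a8
Rows 1 and 2 agree on C; apply C→AD and equate their AD entries.
Rows 1 and 3 agree on C; apply C→AD and equate their AD entries.
No row becomes fully distinguished — the join is lossy.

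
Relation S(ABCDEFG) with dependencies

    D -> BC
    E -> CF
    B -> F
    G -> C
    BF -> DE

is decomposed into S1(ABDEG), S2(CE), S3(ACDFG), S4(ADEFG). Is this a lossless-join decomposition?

Chase test. Columns are ABCDEFG; row i has aⱼ where attribute j ∈ Si, else bᵢⱼ.
Initial tableau (one row per fragment):
  row 1: a1 a2 b13 a4 a5 b16 a7
  row 2: b21 b22 a3 b24 a5 b26 b27
  row 3: a1 b32 a3 a4 b35 a6 a7
  row 4: a1 b42 b43 a4 a5 a6 a7
Rows 1 and 3 agree on D; apply D→BC and equate their BC entries.
Rows 1 and 4 agree on D; apply D→BC and equate their BC entries.
Rows 1 and 2 agree on E; apply E→CF and equate their CF entries.
Rows 1 and 4 agree on E; apply E→CF and equate their CF entries.
Rows 1 and 3 agree on BF; apply BF→DE and equate their DE entries.
Row 1 is now all distinguished symbols — the join is lossless.

Yes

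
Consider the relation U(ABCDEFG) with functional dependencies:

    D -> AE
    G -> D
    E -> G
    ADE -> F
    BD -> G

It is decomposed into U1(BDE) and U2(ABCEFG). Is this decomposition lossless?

Yes

Common attributes: U1 ∩ U2 = {BE}.
Closure of {BE}: E → G applies, adding G; G → D applies, adding D; D → AE applies, adding A; ADE → F applies, adding F. So (BE)⁺ = {ABDEFG}.
This closure contains every attribute of U1, so U1 ∩ U2 → U1. The join is lossless.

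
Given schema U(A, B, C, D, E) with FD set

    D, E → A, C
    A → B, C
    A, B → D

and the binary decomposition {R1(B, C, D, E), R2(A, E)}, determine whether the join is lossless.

No

Common attributes: R1 ∩ R2 = {E}.
No dependency enlarges {E}, so (E)⁺ = {E}.
The closure contains neither all of R1 = {B, C, D, E} nor all of R2 = {A, E}, so the common attributes are not a superkey of either fragment. The join is lossy.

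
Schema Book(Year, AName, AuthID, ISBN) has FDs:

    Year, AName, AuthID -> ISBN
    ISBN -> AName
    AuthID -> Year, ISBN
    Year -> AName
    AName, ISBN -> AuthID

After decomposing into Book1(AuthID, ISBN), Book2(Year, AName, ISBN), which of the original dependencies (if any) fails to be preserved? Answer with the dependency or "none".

none

Year, AName, AuthID → ISBN: restricted closure across fragments reaches ISBN.
ISBN → AName lies within Book2.
AuthID → Year, ISBN: restricted closure across fragments reaches Year, ISBN.
Year → AName lies within Book2.
AName, ISBN → AuthID: restricted closure across fragments reaches AuthID.
Every dependency is enforceable on the fragments, so the decomposition is dependency-preserving.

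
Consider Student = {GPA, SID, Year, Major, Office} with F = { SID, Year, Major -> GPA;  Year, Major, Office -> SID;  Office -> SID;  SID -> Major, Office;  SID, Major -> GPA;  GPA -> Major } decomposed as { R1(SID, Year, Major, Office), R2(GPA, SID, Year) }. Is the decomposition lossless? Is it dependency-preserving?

lossless but not dependency-preserving

Lossless test: (SID, Year)⁺ = {GPA, SID, Year, Major, Office}, which contains all of one fragment — lossless.
Dependency preservation: the restricted closure of {GPA} across the fragments never reaches {Major}, so GPA → Major cannot be enforced without a join — not preserved.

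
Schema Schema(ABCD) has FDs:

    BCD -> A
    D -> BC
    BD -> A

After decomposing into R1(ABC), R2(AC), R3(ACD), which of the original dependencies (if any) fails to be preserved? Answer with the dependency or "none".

Check D → BC: no single fragment contains all of {BCD}, and the restricted closure of {D} across the fragments never reaches {BC}.
BCD → A is preserved.
BD → A is preserved.

D -> BC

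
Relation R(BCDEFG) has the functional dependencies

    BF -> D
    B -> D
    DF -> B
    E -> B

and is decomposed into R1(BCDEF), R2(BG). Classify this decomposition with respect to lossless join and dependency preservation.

Lossless test: (B)⁺ = {BD}, which is a superkey of neither fragment — lossy.
Dependency preservation: every FD's attributes lie within a single fragment, so each can be enforced locally — preserved.

lossy but dependency-preserving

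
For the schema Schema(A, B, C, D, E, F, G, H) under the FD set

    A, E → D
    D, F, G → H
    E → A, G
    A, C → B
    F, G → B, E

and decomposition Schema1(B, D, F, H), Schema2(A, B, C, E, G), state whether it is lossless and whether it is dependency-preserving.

Lossless test: (B)⁺ = {B}, which is a superkey of neither fragment — lossy.
Dependency preservation: the restricted closure of {A, E} across the fragments never reaches {D}, so A, E → D cannot be enforced without a join — not preserved.

lossy and not dependency-preserving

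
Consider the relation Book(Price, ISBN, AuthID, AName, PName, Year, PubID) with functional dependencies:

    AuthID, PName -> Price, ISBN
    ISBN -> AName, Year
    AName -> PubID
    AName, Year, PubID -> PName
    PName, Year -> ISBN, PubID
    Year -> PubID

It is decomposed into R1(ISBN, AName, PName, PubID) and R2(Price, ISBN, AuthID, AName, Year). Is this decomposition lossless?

Common attributes: R1 ∩ R2 = {ISBN, AName}.
Closure of {ISBN, AName}: ISBN → AName, Year applies, adding Year; AName → PubID applies, adding PubID; AName, Year, PubID → PName applies, adding PName. So (ISBN, AName)⁺ = {ISBN, AName, PName, Year, PubID}.
This closure contains every attribute of R1, so R1 ∩ R2 → R1. The join is lossless.

Yes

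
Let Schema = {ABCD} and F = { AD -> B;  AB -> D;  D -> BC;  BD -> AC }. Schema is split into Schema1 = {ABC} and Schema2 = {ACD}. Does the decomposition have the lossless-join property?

Common attributes: Schema1 ∩ Schema2 = {AC}.
No dependency enlarges {AC}, so (AC)⁺ = {AC}.
The closure contains neither all of Schema1 = {ABC} nor all of Schema2 = {ACD}, so the common attributes are not a superkey of either fragment. The join is lossy.

No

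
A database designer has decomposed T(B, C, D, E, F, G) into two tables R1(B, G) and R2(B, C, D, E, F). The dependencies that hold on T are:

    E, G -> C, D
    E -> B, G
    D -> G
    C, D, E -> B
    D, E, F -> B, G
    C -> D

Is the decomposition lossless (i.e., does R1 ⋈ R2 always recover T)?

No

Common attributes: R1 ∩ R2 = {B}.
No dependency enlarges {B}, so (B)⁺ = {B}.
The closure contains neither all of R1 = {B, G} nor all of R2 = {B, C, D, E, F}, so the common attributes are not a superkey of either fragment. The join is lossy.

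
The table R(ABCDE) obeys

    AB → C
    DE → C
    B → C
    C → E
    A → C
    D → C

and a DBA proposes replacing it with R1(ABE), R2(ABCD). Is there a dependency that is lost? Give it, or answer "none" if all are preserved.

Check C → E: no single fragment contains all of {CE}, and the restricted closure of {C} across the fragments never reaches {E}.
AB → C is preserved.
DE → C is preserved.
B → C is preserved.
A → C is preserved.
D → C is preserved.

C → E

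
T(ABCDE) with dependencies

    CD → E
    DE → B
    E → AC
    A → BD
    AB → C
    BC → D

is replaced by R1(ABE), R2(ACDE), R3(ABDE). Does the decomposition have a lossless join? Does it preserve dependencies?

Lossless test (chase): Rows 2 and 3 agree on DE; apply DE→B and equate their B entries. Rows 1 and 2 agree on E; apply E→AC and equate their AC entries. Rows 1 and 3 agree on E; apply E→AC and equate their AC entries. Rows 1 and 2 agree on A; apply A→BD and equate their BD entries. Row 1 is now all distinguished symbols — the join is lossless.
Dependency preservation: the restricted closure of {BC} across the fragments never reaches {D}, so BC → D cannot be enforced without a join — not preserved.

lossless but not dependency-preserving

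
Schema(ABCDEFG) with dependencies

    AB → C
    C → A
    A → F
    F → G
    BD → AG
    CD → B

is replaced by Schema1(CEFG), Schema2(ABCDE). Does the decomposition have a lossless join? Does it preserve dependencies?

Lossless test: (CE)⁺ = {ACEFG}, which contains all of one fragment — lossless.
Dependency preservation: the restricted closure of {A} across the fragments never reaches {F}, so A → F cannot be enforced without a join — not preserved.

lossless but not dependency-preserving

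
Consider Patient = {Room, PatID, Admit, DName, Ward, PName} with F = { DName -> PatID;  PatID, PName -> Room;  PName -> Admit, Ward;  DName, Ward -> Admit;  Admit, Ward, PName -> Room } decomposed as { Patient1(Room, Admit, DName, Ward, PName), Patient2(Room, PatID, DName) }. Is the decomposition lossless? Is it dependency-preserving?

lossless and dependency-preserving

Lossless test: (Room, DName)⁺ = {Room, PatID, DName}, which contains all of one fragment — lossless.
Dependency preservation: PatID, PName → Room is not contained in any single fragment, but the restricted closure of its left-hand side across the fragments still reaches the right-hand side; the remaining FDs each lie inside some fragment. All dependencies are preserved.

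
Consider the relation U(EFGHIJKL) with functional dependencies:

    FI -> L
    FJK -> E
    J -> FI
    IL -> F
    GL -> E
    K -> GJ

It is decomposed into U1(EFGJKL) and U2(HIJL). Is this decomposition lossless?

No

Common attributes: U1 ∩ U2 = {JL}.
Closure of {JL}: J → FI applies, adding FI. So (JL)⁺ = {FIJL}.
The closure contains neither all of U1 = {EFGJKL} nor all of U2 = {HIJL}, so the common attributes are not a superkey of either fragment. The join is lossy.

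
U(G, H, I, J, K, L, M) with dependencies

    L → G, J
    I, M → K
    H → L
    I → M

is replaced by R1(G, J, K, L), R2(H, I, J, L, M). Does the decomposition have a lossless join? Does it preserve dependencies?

Lossless test: (J, L)⁺ = {G, J, L}, which is a superkey of neither fragment — lossy.
Dependency preservation: the restricted closure of {I, M} across the fragments never reaches {K}, so I, M → K cannot be enforced without a join — not preserved.

lossy and not dependency-preserving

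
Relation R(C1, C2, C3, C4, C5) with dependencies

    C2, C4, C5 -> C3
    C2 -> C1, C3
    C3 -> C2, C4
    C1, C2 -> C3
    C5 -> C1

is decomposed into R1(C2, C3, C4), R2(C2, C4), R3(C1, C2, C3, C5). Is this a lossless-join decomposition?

Chase test. Columns are C1, C2, C3, C4, C5; row i has aⱼ where attribute j ∈ Ri, else bᵢⱼ.
Initial tableau (one row per fragment):
  row 1: b11 a2 a3 a4 b15
  row 2: b21 a2 b23 a4 b25
  row 3: a1 a2 a3 b34 a5
Rows 1 and 2 agree on C2; apply C2→C1, C3 and equate their C1, C3 entries.
Rows 1 and 3 agree on C2; apply C2→C1, C3 and equate their C1, C3 entries.
Rows 1 and 3 agree on C3; apply C3→C2, C4 and equate their C2, C4 entries.
Row 3 is now all distinguished symbols — the join is lossless.

Yes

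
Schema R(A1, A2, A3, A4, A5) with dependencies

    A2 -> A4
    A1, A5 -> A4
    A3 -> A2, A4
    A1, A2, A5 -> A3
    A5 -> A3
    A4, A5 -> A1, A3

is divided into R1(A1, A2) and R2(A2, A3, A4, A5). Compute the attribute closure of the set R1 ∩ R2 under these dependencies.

A2, A4

R1 ∩ R2 = {A2}.
A2 → A4 applies, adding A4
Closure: {A2, A4}.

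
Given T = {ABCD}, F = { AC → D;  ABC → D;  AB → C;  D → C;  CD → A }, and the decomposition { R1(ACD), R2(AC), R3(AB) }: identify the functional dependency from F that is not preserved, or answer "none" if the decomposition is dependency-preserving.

Check AB → C: no single fragment contains all of {ABC}, and the restricted closure of {AB} across the fragments never reaches {C}.
AC → D is preserved.
ABC → D is preserved.
D → C is preserved.
CD → A is preserved.

AB → C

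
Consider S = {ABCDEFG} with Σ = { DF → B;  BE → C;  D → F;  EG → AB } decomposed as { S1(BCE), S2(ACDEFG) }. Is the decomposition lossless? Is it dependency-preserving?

lossy and not dependency-preserving

Lossless test: (CE)⁺ = {CE}, which is a superkey of neither fragment — lossy.
Dependency preservation: the restricted closure of {DF} across the fragments never reaches {B}, so DF → B cannot be enforced without a join — not preserved.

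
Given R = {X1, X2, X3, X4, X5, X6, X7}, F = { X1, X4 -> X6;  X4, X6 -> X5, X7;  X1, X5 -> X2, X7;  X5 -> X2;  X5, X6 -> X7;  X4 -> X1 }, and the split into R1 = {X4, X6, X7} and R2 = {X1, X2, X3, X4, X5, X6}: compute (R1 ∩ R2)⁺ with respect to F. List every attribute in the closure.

X1, X2, X4, X5, X6, X7

R1 ∩ R2 = {X4, X6}.
X4, X6 → X5, X7 applies, adding X5, X7
X5 → X2 applies, adding X2
X4 → X1 applies, adding X1
Closure: {X1, X2, X4, X5, X6, X7}.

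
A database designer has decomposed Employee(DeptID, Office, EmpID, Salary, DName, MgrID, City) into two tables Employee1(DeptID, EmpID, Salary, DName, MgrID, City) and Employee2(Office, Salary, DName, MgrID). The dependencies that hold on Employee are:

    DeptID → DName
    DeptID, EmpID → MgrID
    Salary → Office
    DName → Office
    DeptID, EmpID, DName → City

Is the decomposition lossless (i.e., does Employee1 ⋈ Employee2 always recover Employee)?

Common attributes: Employee1 ∩ Employee2 = {Salary, DName, MgrID}.
Closure of {Salary, DName, MgrID}: Salary → Office applies, adding Office. So (Salary, DName, MgrID)⁺ = {Office, Salary, DName, MgrID}.
This closure contains every attribute of Employee2, so Employee1 ∩ Employee2 → Employee2. The join is lossless.

Yes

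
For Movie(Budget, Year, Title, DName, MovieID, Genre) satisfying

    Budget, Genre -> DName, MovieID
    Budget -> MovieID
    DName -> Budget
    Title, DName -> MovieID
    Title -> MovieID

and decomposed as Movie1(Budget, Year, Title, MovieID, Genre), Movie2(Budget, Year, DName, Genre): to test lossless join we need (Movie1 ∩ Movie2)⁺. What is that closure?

Movie1 ∩ Movie2 = {Budget, Year, Genre}.
Budget, Genre → DName, MovieID applies, adding DName, MovieID
Closure: {Budget, Year, DName, MovieID, Genre}.

Budget, Year, DName, MovieID, Genre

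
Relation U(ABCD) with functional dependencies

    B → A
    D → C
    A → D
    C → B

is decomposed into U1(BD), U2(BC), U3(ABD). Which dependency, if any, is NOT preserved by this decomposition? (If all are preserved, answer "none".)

B → A lies within U3.
D → C: restricted closure across fragments reaches C.
A → D lies within U3.
C → B lies within U2.
Every dependency is enforceable on the fragments, so the decomposition is dependency-preserving.

none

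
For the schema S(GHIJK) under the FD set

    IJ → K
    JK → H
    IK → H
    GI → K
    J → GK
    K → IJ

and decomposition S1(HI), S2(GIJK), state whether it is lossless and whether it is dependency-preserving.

Lossless test: (I)⁺ = {I}, which is a superkey of neither fragment — lossy.
Dependency preservation: the restricted closure of {JK} across the fragments never reaches {H}, so JK → H cannot be enforced without a join — not preserved.

lossy and not dependency-preserving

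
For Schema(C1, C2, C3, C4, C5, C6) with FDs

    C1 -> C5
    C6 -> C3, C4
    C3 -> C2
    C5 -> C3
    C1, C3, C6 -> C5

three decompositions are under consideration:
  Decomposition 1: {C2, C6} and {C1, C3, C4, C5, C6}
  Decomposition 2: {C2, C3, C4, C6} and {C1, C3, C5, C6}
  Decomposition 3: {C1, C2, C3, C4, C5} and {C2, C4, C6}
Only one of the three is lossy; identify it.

Decomposition 3

Decomposition 1: common = {C6}, closure = {C2, C3, C4, C6} → lossless.
Decomposition 2: common = {C3, C6}, closure = {C2, C3, C4, C6} → lossless.
Decomposition 3: common = {C2, C4}, closure = {C2, C4} → lossy.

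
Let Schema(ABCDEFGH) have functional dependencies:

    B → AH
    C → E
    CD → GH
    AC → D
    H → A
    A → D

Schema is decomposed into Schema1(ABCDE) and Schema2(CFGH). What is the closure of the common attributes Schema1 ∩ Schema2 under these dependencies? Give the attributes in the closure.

Schema1 ∩ Schema2 = {C}.
C → E applies, adding E
Closure: {CE}.

CE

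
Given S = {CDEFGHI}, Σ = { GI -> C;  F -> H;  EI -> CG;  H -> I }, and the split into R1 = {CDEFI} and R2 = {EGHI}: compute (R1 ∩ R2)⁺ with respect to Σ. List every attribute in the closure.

CEGI

R1 ∩ R2 = {EI}.
EI → CG applies, adding CG
Closure: {CEGI}.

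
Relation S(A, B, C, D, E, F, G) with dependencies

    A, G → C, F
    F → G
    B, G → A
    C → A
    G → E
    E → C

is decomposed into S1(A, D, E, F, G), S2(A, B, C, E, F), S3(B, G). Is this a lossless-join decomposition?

Chase test. Columns are A, B, C, D, E, F, G; row i has aⱼ where attribute j ∈ Si, else bᵢⱼ.
Initial tableau (one row per fragment):
  row 1: a1 b12 b13 a4 a5 a6 a7
  row 2: a1 a2 a3 b24 a5 a6 b27
  row 3: b31 a2 b33 b34 b35 b36 a7
Rows 1 and 2 agree on F; apply F→G and equate their G entries.
Rows 2 and 3 agree on B, G; apply B, G→A and equate their A entries.
Rows 1 and 3 agree on G; apply G→E and equate their E entries.
Rows 1 and 2 agree on E; apply E→C and equate their C entries.
Rows 1 and 3 agree on E; apply E→C and equate their C entries.
Rows 1 and 3 agree on A, G; apply A, G→C, F and equate their C, F entries.
No row becomes fully distinguished — the join is lossy.

No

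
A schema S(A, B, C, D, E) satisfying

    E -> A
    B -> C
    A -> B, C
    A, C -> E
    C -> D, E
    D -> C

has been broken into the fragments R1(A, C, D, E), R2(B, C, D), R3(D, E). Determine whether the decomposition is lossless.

Chase test. Columns are A, B, C, D, E; row i has aⱼ where attribute j ∈ Ri, else bᵢⱼ.
Initial tableau (one row per fragment):
  row 1: a1 b12 a3 a4 a5
  row 2: b21 a2 a3 a4 b25
  row 3: b31 b32 b33 a4 a5
Rows 1 and 3 agree on E; apply E→A and equate their A entries.
Rows 1 and 3 agree on A; apply A→B, C and equate their B, C entries.
Rows 1 and 2 agree on C; apply C→D, E and equate their D, E entries.
Rows 1 and 2 agree on E; apply E→A and equate their A entries.
Rows 1 and 2 agree on A; apply A→B, C and equate their B, C entries.
Row 1 is now all distinguished symbols — the join is lossless.

Yes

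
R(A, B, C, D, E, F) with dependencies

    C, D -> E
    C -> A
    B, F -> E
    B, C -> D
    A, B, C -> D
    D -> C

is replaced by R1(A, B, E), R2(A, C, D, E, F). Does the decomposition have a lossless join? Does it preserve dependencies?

Lossless test: (A, E)⁺ = {A, E}, which is a superkey of neither fragment — lossy.
Dependency preservation: the restricted closure of {B, F} across the fragments never reaches {E}, so B, F → E cannot be enforced without a join — not preserved.

lossy and not dependency-preserving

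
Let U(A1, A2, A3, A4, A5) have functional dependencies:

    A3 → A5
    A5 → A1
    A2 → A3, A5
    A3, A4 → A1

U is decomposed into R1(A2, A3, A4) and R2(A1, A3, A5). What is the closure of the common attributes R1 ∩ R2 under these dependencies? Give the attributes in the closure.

R1 ∩ R2 = {A3}.
A3 → A5 applies, adding A5
A5 → A1 applies, adding A1
Closure: {A1, A3, A5}.

A1, A3, A5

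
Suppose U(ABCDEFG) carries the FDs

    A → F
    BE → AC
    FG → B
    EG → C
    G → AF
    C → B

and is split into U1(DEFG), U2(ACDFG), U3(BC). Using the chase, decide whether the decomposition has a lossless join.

Chase test. Columns are ABCDEFG; row i has aⱼ where attribute j ∈ Ui, else bᵢⱼ.
Initial tableau (one row per fragment):
  row 1: b11 b12 b13 a4 a5 a6 a7
  row 2: a1 b22 a3 a4 b25 a6 a7
  row 3: b31 a2 a3 b34 b35 b36 b37
Rows 1 and 2 agree on FG; apply FG→B and equate their B entries.
Rows 1 and 2 agree on G; apply G→AF and equate their AF entries.
Rows 2 and 3 agree on C; apply C→B and equate their B entries.
No row becomes fully distinguished — the join is lossy.

No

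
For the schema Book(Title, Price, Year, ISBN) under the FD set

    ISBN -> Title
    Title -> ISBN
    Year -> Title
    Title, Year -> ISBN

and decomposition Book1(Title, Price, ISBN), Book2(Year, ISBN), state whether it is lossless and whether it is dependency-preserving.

lossy but dependency-preserving

Lossless test: (ISBN)⁺ = {Title, ISBN}, which is a superkey of neither fragment — lossy.
Dependency preservation: Year → Title; Title, Year → ISBN are not contained in any single fragment, but the restricted closure of each left-hand side across the fragments still reaches the right-hand side; the remaining FDs each lie inside some fragment. All dependencies are preserved.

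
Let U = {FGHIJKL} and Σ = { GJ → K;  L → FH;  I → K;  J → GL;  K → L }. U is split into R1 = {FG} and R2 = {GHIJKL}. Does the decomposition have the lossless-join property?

Common attributes: R1 ∩ R2 = {G}.
No dependency enlarges {G}, so (G)⁺ = {G}.
The closure contains neither all of R1 = {FG} nor all of R2 = {GHIJKL}, so the common attributes are not a superkey of either fragment. The join is lossy.

No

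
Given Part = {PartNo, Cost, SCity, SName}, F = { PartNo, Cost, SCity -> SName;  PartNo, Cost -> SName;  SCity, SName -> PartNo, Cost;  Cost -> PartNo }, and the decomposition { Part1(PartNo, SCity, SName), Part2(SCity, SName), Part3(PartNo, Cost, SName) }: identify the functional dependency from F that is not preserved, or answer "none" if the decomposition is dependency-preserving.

Check SCity, SName → PartNo, Cost: no single fragment contains all of {PartNo, Cost, SCity, SName}, and the restricted closure of {SCity, SName} across the fragments never reaches {PartNo, Cost}.
PartNo, Cost, SCity → SName is preserved.
PartNo, Cost → SName is preserved.
Cost → PartNo is preserved.

SCity, SName -> PartNo, Cost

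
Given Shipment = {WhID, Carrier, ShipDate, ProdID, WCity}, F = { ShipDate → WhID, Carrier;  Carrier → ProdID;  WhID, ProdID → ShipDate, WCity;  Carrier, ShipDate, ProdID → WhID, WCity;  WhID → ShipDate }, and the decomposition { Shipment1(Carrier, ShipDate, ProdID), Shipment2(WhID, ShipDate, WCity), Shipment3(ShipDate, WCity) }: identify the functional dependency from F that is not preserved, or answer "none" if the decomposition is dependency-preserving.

ShipDate → WhID, Carrier: restricted closure across fragments reaches WhID, Carrier.
Carrier → ProdID lies within Shipment1.
WhID, ProdID → ShipDate, WCity: restricted closure across fragments reaches ShipDate, WCity.
Carrier, ShipDate, ProdID → WhID, WCity: restricted closure across fragments reaches WhID, WCity.
WhID → ShipDate lies within Shipment2.
Every dependency is enforceable on the fragments, so the decomposition is dependency-preserving.

none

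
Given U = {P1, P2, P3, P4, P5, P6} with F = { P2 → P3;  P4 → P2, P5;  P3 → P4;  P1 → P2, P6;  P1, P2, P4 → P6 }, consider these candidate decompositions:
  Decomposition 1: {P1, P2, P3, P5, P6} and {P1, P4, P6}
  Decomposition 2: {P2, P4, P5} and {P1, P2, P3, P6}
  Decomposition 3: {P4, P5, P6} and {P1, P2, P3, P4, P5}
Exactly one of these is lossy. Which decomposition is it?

Decomposition 1: common = {P1, P6}, closure = {P1, P2, P3, P4, P5, P6} → lossless.
Decomposition 2: common = {P2}, closure = {P2, P3, P4, P5} → lossless.
Decomposition 3: common = {P4, P5}, closure = {P2, P3, P4, P5} → lossy.

Decomposition 3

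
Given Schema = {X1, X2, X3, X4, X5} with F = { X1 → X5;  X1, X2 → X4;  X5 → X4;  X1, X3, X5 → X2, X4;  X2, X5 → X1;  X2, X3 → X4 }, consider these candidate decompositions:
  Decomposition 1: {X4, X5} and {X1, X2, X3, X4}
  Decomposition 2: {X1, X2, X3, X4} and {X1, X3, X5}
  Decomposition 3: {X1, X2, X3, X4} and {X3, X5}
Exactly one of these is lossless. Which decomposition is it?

Decomposition 1: common = {X4}, closure = {X4} → lossy.
Decomposition 2: common = {X1, X3}, closure = {X1, X2, X3, X4, X5} → lossless.
Decomposition 3: common = {X3}, closure = {X3} → lossy.

Decomposition 2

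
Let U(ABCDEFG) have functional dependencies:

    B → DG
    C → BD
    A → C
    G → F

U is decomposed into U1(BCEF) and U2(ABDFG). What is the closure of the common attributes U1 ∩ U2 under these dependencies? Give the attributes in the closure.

BDFG

U1 ∩ U2 = {BF}.
B → DG applies, adding DG
Closure: {BDFG}.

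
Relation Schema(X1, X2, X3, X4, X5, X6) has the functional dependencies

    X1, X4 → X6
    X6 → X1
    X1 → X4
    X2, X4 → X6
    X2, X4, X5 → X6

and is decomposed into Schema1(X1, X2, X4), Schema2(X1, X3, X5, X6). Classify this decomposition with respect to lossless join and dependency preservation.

lossy but dependency-preserving

Lossless test: (X1)⁺ = {X1, X4, X6}, which is a superkey of neither fragment — lossy.
Dependency preservation: X1, X4 → X6; X2, X4 → X6; X2, X4, X5 → X6 are not contained in any single fragment, but the restricted closure of each left-hand side across the fragments still reaches the right-hand side; the remaining FDs each lie inside some fragment. All dependencies are preserved.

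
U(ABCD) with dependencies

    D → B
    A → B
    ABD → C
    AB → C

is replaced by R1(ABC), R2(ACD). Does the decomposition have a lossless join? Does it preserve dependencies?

lossless but not dependency-preserving

Lossless test: (AC)⁺ = {ABC}, which contains all of one fragment — lossless.
Dependency preservation: the restricted closure of {D} across the fragments never reaches {B}, so D → B cannot be enforced without a join — not preserved.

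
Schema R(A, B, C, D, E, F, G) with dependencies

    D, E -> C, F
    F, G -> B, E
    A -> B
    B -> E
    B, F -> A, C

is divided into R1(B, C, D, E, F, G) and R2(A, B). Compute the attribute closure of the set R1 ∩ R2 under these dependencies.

B, E

R1 ∩ R2 = {B}.
B → E applies, adding E
Closure: {B, E}.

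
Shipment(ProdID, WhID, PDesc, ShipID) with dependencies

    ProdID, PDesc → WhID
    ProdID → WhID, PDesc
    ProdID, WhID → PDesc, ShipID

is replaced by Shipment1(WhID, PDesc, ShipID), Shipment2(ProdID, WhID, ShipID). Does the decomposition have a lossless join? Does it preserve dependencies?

lossy and not dependency-preserving

Lossless test: (WhID, ShipID)⁺ = {WhID, ShipID}, which is a superkey of neither fragment — lossy.
Dependency preservation: the restricted closure of {ProdID} across the fragments never reaches {WhID, PDesc}, so ProdID → WhID, PDesc cannot be enforced without a join — not preserved.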